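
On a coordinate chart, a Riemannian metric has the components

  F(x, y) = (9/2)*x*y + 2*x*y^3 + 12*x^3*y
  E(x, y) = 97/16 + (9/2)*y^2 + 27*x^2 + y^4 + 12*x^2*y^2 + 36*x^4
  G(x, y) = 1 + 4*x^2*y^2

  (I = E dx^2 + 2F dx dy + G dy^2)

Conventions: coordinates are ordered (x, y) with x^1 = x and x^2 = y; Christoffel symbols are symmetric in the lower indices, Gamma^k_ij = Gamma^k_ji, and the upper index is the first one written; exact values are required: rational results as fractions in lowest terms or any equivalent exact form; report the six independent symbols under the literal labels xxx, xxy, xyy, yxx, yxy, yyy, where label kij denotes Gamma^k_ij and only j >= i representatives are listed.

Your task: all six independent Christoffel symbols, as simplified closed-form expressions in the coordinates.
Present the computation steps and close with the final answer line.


E = 97/16 + (9/2)*y^2 + 27*x^2 + y^4 + 12*x^2*y^2 + 36*x^4; F = (9/2)*x*y + 2*x*y^3 + 12*x^3*y; G = 1 + 4*x^2*y^2
Gamma^k_ij = (1/2) g^{kl} (d_i g_jl + d_j g_il - d_l g_ij), with g^inv = (1/(EG-F^2)) [[G, -F], [-F, E]]
first partials: E_x = 54*x + 24*x*y^2 + 144*x^3, E_y = 9*y + 4*y^3 + 24*x^2*y, F_x = (9/2)*y + 2*y^3 + 36*x^2*y, F_y = (9/2)*x + 6*x*y^2 + 12*x^3, G_x = 8*x*y^2, G_y = 8*x^2*y
D = EG - F^2 = 97/16 + (9/2)*y^2 + 27*x^2 + y^4 + 16*x^2*y^2 + 36*x^4
expanded: Gamma^x_xx = (G E_x - 2F F_x + F E_y)/(2D), Gamma^x_xy = (G E_y - F G_x)/(2D), Gamma^x_yy = (2G F_y - G G_x - F G_y)/(2D), Gamma^y_xx = (2E F_x - E E_y - F E_x)/(2D), Gamma^y_xy = (E G_x - F E_y)/(2D), Gamma^y_yy = (E G_y - 2F F_y + F G_x)/(2D); substitute and cancel common factors

Answer: Gamma_xxx = (1152*x^3 + 192*x*y^2 + 432*x)/(576*x^4 + 256*x^2*y^2 + 432*x^2 + 16*y^4 + 72*y^2 + 97), Gamma_xxy = (192*x^2*y + 32*y^3 + 72*y)/(576*x^4 + 256*x^2*y^2 + 432*x^2 + 16*y^4 + 72*y^2 + 97), Gamma_xyy = (192*x^3 + 32*x*y^2 + 72*x)/(576*x^4 + 256*x^2*y^2 + 432*x^2 + 16*y^4 + 72*y^2 + 97), Gamma_yxx = 384*x^2*y/(576*x^4 + 256*x^2*y^2 + 432*x^2 + 16*y^4 + 72*y^2 + 97), Gamma_yxy = 64*x*y^2/(576*x^4 + 256*x^2*y^2 + 432*x^2 + 16*y^4 + 72*y^2 + 97), Gamma_yyy = 64*x^2*y/(576*x^4 + 256*x^2*y^2 + 432*x^2 + 16*y^4 + 72*y^2 + 97)


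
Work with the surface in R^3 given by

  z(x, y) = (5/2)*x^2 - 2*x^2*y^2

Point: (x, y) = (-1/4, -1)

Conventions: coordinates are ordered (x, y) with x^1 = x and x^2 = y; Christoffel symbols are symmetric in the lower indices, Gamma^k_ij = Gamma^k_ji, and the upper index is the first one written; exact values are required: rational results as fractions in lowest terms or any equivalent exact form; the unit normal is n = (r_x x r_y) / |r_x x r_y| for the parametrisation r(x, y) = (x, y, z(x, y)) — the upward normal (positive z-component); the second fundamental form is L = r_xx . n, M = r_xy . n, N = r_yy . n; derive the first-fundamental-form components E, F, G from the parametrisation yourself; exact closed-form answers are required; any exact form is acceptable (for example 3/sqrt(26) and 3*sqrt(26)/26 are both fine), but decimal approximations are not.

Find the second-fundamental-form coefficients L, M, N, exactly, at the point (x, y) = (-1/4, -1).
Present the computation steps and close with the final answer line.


z_x = -1/4, z_y = 1/4, z_xx = 1, z_xy = -2, z_yy = -1/4
E = 17/16, F = -1/16, G = 17/16; answer radicand W^2 = 9/8
unnormalised second-form numerators: l = 1, m = -2, n = -1/4; L = l/sqrt(9/8), and similarly M = m/sqrt(W^2), N = n/sqrt(W^2)

Answer: L = 2*sqrt(2)/3, M = -4*sqrt(2)/3, N = -sqrt(2)/6


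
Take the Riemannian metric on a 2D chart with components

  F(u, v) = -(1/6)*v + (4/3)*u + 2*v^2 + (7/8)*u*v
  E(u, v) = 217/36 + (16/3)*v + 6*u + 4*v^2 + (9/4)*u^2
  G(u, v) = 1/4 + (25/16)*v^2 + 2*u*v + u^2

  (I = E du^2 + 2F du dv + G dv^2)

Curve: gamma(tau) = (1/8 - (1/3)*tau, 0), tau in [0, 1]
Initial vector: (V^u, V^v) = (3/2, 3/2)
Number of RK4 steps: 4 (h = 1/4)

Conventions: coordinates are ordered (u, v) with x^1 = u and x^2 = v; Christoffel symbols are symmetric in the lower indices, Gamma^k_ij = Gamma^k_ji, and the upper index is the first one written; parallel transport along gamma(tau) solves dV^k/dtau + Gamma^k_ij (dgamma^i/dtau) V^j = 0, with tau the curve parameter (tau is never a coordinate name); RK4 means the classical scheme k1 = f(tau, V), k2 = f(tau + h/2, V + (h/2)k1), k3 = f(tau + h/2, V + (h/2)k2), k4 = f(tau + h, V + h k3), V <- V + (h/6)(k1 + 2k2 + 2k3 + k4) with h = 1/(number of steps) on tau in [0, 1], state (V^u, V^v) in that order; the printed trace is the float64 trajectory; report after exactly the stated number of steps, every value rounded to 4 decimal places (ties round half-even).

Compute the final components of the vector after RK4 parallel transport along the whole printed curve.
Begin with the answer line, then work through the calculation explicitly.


Answer: V^u = 1.7502, V^v = -1.2904

gamma'(tau) = (-1/3, 0); f(tau, V)^k = -Gamma^k_ij(gamma(tau)) gamma'^i(tau) V^j; h = 1/4; intermediate values shown to 6 dp
curve data and Christoffel symbols at the stage parameters:
  tau = 0.000000: gamma = (0.125000, 0.000000), gamma' = (-0.333333, 0.000000); Gamma_uuu = 0.613839, Gamma_uuv = 0.385822, Gamma_uvv = -0.038865, Gamma_vuu = -5.404762, Gamma_vuv = 0.228504, Gamma_vvv = 0.494974
  tau = 0.125000: gamma = (0.083333, 0.000000), gamma' = (-0.333333, 0.000000); Gamma_uuu = 0.579503, Gamma_uuv = 0.405002, Gamma_uvv = -0.032811, Gamma_vuu = -5.439785, Gamma_vuv = 0.149188, Gamma_vvv = 0.338513
  tau = 0.250000: gamma = (0.041667, 0.000000), gamma' = (-0.333333, 0.000000); Gamma_uuu = 0.540401, Gamma_uuv = 0.423878, Gamma_uvv = -0.028882, Gamma_vuu = -5.415813, Gamma_vuv = 0.071972, Gamma_vvv = 0.171891
  tau = 0.375000: gamma = (0.000000, 0.000000), gamma' = (-0.333333, 0.000000); Gamma_uuu = 0.497696, Gamma_uuv = 0.442396, Gamma_uvv = -0.027650, Gamma_vuu = -5.333333, Gamma_vuv = 0.000000, Gamma_vvv = 0.000000
  tau = 0.500000: gamma = (-0.041667, 0.000000), gamma' = (-0.333333, 0.000000); Gamma_uuu = 0.452731, Gamma_uuv = 0.460613, Gamma_uvv = -0.029579, Gamma_vuu = -5.196639, Gamma_vuv = -0.063865, Gamma_vvv = -0.172045
  tau = 0.625000: gamma = (-0.083333, 0.000000), gamma' = (-0.333333, 0.000000); Gamma_uuu = 0.406875, Gamma_uuv = 0.478701, Gamma_uvv = -0.034991, Gamma_vuu = -5.013243, Gamma_vuv = -0.117319, Gamma_vvv = -0.339455
  tau = 0.750000: gamma = (-0.125000, 0.000000), gamma' = (-0.333333, 0.000000); Gamma_uuu = 0.361371, Gamma_uuv = 0.496939, Gamma_uvv = -0.044059, Gamma_vuu = -4.792865, Gamma_vuv = -0.158784, Gamma_vvv = -0.498233
  tau = 0.875000: gamma = (-0.166667, 0.000000), gamma' = (-0.333333, 0.000000); Gamma_uuu = 0.317218, Gamma_uuv = 0.515691, Gamma_uvv = -0.056828, Gamma_vuu = -4.546226, Gamma_vuv = -0.187447, Gamma_vvv = -0.645462
  tau = 1.000000: gamma = (-0.208333, 0.000000), gamma' = (-0.333333, 0.000000); Gamma_uuu = 0.275108, Gamma_uuv = 0.535383, Gamma_uvv = -0.073250, Gamma_vuu = -4.283921, Gamma_vuv = -0.203187, Gamma_vvv = -0.779409
step 0: V^u = 1.5000, V^v = 1.5000
step 1: k1 = (0.499831, -2.588129), k2 = (0.460646, -2.774677), k3 = (0.456552, -2.766955), k4 = (0.404962, -2.894566); V <- V + (h/6)(k1 + 2k2 + 2k3 + k4): V^u = 1.6141, V^v = 0.8098
step 2: k1 = (0.405172, -2.894521), k2 = (0.342240, -2.959608), k3 = (0.339735, -2.945623), k4 = (0.267668, -2.944707); V <- V + (h/6)(k1 + 2k2 + 2k3 + k4): V^u = 1.6990, V^v = 0.0743
step 3: k1 = (0.267812, -2.944611), k2 = (0.188098, -2.883621), k3 = (0.187963, -2.867268), k4 = (0.103894, -2.755427); V <- V + (h/6)(k1 + 2k2 + 2k3 + k4): V^u = 1.7458, V^v = -0.6424
step 4: k1 = (0.103887, -2.755168), k2 = (0.016349, -2.603660), k3 = (0.018448, -2.588262), k4 = (-0.069599, -2.412244); V <- V + (h/6)(k1 + 2k2 + 2k3 + k4): V^u = 1.7502, V^v = -1.2904


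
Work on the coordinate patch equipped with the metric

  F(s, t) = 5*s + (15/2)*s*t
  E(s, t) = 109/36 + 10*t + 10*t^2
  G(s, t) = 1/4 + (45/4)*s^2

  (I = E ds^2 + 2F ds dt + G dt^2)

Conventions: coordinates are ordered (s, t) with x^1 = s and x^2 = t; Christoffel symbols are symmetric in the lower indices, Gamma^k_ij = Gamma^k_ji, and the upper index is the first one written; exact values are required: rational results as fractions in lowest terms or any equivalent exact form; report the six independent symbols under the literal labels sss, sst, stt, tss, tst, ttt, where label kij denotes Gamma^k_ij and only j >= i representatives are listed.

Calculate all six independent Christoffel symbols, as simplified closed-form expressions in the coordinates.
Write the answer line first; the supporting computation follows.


Answer: Gamma_sss = (2700*s*t^2 + 1800*s*t)/(8100*s^2*t^2 + 5400*s^2*t + 1305*s^2 + 360*t^2 + 360*t + 109), Gamma_sst = (4050*s^2*t + 360*t + 180)/(8100*s^2*t^2 + 5400*s^2*t + 1305*s^2 + 360*t^2 + 360*t + 109), Gamma_stt = (-6075*s^3 - 135*s)/(8100*s^2*t^2 + 5400*s^2*t + 1305*s^2 + 360*t^2 + 360*t + 109), Gamma_tss = (-3600*t^3 - 3600*t^2 - 1090*t)/(8100*s^2*t^2 + 5400*s^2*t + 1305*s^2 + 360*t^2 + 360*t + 109), Gamma_tst = (5400*s*t^2 + 3600*s*t + 1305*s)/(8100*s^2*t^2 + 5400*s^2*t + 1305*s^2 + 360*t^2 + 360*t + 109), Gamma_ttt = (4050*s^2*t + 2700*s^2)/(8100*s^2*t^2 + 5400*s^2*t + 1305*s^2 + 360*t^2 + 360*t + 109)

E = 109/36 + 10*t + 10*t^2; F = 5*s + (15/2)*s*t; G = 1/4 + (45/4)*s^2
Gamma^k_ij = (1/2) g^{kl} (d_i g_jl + d_j g_il - d_l g_ij), with g^inv = (1/(EG-F^2)) [[G, -F], [-F, E]]
first partials: E_s = 0, E_t = 10 + 20*t, F_s = 5 + (15/2)*t, F_t = (15/2)*s, G_s = (45/2)*s, G_t = 0
D = EG - F^2 = 109/144 + (5/2)*t + (5/2)*t^2 + (145/16)*s^2 + (75/2)*s^2*t + (225/4)*s^2*t^2
expanded: Gamma^s_ss = (G E_s - 2F F_s + F E_t)/(2D), Gamma^s_st = (G E_t - F G_s)/(2D), Gamma^s_tt = (2G F_t - G G_s - F G_t)/(2D), Gamma^t_ss = (2E F_s - E E_t - F E_s)/(2D), Gamma^t_st = (E G_s - F E_t)/(2D), Gamma^t_tt = (E G_t - 2F F_t + F G_s)/(2D); substitute and cancel common factors


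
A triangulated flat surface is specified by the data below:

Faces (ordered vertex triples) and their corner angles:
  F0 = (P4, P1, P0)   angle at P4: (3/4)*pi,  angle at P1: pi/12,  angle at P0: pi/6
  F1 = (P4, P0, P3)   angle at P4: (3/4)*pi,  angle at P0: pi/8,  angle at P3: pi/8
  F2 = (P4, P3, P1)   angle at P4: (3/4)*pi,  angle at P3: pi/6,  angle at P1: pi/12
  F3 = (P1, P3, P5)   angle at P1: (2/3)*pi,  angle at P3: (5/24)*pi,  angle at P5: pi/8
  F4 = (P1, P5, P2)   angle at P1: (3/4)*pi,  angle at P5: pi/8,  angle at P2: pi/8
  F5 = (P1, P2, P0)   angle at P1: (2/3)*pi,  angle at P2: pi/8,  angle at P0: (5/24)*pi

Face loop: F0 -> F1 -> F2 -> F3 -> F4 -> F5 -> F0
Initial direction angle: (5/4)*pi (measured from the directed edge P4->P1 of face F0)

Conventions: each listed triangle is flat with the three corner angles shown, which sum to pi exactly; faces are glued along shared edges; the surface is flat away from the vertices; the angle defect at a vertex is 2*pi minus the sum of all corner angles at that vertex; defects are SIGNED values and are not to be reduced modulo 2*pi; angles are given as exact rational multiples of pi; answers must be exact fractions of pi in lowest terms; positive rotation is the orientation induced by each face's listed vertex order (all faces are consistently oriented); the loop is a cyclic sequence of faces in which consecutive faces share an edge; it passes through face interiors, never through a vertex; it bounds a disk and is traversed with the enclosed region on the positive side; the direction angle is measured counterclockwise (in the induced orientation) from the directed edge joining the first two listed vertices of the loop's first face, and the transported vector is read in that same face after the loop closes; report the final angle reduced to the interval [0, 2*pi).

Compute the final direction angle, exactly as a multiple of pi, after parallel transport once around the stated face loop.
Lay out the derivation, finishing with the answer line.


enclosed vertex P1: corner angles sum to (9/4)*pi, defect = 2*pi - (9/4)*pi = -pi/4
enclosed vertex P4: corner angles sum to (9/4)*pi, defect = 2*pi - (9/4)*pi = -pi/4
by Gauss-Bonnet the loop rotates the vector by the enclosed defect sum (positive orientation, mod 2*pi)
final angle = (5/4)*pi - pi/2 = (3/4)*pi (mod 2*pi)

Answer: final direction angle = (3/4)*pi


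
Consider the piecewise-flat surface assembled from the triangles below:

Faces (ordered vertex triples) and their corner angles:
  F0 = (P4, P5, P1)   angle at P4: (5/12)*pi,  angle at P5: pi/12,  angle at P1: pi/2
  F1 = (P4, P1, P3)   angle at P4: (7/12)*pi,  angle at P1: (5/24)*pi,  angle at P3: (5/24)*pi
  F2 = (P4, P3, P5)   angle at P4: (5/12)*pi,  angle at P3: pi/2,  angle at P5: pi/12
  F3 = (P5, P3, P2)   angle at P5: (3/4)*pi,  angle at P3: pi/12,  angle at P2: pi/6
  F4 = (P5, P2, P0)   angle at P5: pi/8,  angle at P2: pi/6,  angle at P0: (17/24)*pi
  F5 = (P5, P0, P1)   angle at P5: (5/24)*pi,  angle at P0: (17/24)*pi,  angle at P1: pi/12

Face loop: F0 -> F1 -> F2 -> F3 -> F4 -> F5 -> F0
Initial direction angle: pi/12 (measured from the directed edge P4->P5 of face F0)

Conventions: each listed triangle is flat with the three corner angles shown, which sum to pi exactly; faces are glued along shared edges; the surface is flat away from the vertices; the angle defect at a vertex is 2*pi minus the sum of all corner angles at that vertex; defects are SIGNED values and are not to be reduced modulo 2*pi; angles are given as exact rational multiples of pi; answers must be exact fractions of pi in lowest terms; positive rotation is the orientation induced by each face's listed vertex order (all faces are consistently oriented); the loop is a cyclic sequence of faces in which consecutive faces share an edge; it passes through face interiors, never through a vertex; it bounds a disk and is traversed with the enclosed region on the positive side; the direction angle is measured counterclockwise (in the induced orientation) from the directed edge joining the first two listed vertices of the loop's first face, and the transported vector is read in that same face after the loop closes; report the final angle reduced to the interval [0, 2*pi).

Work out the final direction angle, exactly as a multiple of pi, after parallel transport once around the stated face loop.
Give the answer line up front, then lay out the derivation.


Answer: final direction angle = (17/12)*pi

enclosed vertex P4: corner angles sum to (17/12)*pi, defect = 2*pi - (17/12)*pi = (7/12)*pi
enclosed vertex P5: corner angles sum to (5/4)*pi, defect = 2*pi - (5/4)*pi = (3/4)*pi
by Gauss-Bonnet the loop rotates the vector by the enclosed defect sum (positive orientation, mod 2*pi)
final angle = pi/12 + (4/3)*pi = (17/12)*pi (mod 2*pi)


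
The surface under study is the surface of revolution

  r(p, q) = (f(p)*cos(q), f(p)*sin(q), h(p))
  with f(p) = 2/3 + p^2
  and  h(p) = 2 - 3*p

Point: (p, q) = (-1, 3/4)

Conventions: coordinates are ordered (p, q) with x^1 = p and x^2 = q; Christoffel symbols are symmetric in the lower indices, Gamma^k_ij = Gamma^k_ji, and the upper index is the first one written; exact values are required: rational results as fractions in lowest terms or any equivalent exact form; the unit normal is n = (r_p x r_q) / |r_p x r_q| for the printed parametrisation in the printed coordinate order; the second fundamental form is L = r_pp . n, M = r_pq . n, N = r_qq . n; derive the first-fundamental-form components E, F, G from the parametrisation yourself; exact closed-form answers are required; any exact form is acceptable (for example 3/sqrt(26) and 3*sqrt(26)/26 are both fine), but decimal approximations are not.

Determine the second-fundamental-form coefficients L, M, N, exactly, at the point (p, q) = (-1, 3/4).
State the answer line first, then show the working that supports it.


Answer: L = 6*sqrt(13)/13, M = 0, N = -5*sqrt(13)/13

f = 5/3, f' = -2, f'' = 2, h' = -3, h'' = 0
E = 13, F = 0, G = 25/9; answer radicand W^2 = 13
unnormalised second-form numerators: l = 6, m = 0, n = -5; L = l/sqrt(13), and similarly M = m/sqrt(W^2), N = n/sqrt(W^2)


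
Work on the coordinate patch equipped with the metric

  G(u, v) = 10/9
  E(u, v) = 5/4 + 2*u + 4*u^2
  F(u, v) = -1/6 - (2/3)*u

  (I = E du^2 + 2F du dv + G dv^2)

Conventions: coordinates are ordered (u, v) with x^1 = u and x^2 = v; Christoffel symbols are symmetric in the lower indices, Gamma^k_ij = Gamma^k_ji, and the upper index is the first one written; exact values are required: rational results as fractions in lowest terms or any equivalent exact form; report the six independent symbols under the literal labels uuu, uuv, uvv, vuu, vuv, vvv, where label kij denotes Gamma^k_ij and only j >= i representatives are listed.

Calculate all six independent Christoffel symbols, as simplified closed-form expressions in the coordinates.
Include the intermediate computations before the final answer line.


E = 5/4 + 2*u + 4*u^2; F = -1/6 - (2/3)*u; G = 10/9
Gamma^k_ij = (1/2) g^{kl} (d_i g_jl + d_j g_il - d_l g_ij), with g^inv = (1/(EG-F^2)) [[G, -F], [-F, E]]
first partials: E_u = 2 + 8*u, E_v = 0, F_u = -2/3, F_v = 0, G_u = 0, G_v = 0
D = EG - F^2 = 49/36 + 2*u + 4*u^2
expanded: Gamma^u_uu = (G E_u - 2F F_u + F E_v)/(2D), Gamma^u_uv = (G E_v - F G_u)/(2D), Gamma^u_vv = (2G F_v - G G_u - F G_v)/(2D), Gamma^v_uu = (2E F_u - E E_v - F E_u)/(2D), Gamma^v_uv = (E G_u - F E_v)/(2D), Gamma^v_vv = (E G_v - 2F F_v + F G_u)/(2D); substitute and cancel common factors

Answer: Gamma_uuu = (144*u + 36)/(144*u^2 + 72*u + 49), Gamma_uuv = 0, Gamma_uvv = 0, Gamma_vuu = -24/(144*u^2 + 72*u + 49), Gamma_vuv = 0, Gamma_vvv = 0


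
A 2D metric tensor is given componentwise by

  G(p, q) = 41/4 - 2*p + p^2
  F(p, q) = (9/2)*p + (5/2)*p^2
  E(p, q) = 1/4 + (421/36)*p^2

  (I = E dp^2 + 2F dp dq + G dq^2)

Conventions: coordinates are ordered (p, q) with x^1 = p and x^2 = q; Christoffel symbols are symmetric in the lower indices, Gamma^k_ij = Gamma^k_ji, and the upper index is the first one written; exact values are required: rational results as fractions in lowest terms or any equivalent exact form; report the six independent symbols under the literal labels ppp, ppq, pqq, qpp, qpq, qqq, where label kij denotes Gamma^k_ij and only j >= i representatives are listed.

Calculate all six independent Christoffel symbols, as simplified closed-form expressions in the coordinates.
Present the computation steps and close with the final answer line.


E = 1/4 + (421/36)*p^2; F = (9/2)*p + (5/2)*p^2; G = 41/4 - 2*p + p^2
Gamma^k_ij = (1/2) g^{kl} (d_i g_jl + d_j g_il - d_l g_ij), with g^inv = (1/(EG-F^2)) [[G, -F], [-F, E]]
first partials: E_p = (421/18)*p, E_q = 0, F_p = 9/2 + 5*p, F_q = 0, G_p = -2 + 2*p, G_q = 0
D = EG - F^2 = 41/16 - (1/2)*p + (14381/144)*p^2 - (413/9)*p^3 + (49/9)*p^4
expanded: Gamma^p_pp = (G E_p - 2F F_p + F E_q)/(2D), Gamma^p_pq = (G E_q - F G_p)/(2D), Gamma^p_qq = (2G F_q - G G_p - F G_q)/(2D), Gamma^q_pp = (2E F_p - E E_q - F E_p)/(2D), Gamma^q_pq = (E G_p - F E_q)/(2D), Gamma^q_qq = (E G_q - 2F F_q + F G_p)/(2D); substitute and cancel common factors

Answer: Gamma_ppp = (-116*p^3 - 8228*p^2 + 14345*p)/(784*p^4 - 6608*p^3 + 14381*p^2 - 72*p + 369), Gamma_ppq = (-360*p^3 - 288*p^2 + 648*p)/(784*p^4 - 6608*p^3 + 14381*p^2 - 72*p + 369), Gamma_pqq = (-144*p^3 + 432*p^2 - 1764*p + 1476)/(784*p^4 - 6608*p^3 + 14381*p^2 - 72*p + 369), Gamma_qpp = (4210*p^3 + 180*p + 162)/(784*p^4 - 6608*p^3 + 14381*p^2 - 72*p + 369), Gamma_qpq = (1684*p^3 - 1684*p^2 + 36*p - 36)/(784*p^4 - 6608*p^3 + 14381*p^2 - 72*p + 369), Gamma_qqq = (360*p^3 + 288*p^2 - 648*p)/(784*p^4 - 6608*p^3 + 14381*p^2 - 72*p + 369)


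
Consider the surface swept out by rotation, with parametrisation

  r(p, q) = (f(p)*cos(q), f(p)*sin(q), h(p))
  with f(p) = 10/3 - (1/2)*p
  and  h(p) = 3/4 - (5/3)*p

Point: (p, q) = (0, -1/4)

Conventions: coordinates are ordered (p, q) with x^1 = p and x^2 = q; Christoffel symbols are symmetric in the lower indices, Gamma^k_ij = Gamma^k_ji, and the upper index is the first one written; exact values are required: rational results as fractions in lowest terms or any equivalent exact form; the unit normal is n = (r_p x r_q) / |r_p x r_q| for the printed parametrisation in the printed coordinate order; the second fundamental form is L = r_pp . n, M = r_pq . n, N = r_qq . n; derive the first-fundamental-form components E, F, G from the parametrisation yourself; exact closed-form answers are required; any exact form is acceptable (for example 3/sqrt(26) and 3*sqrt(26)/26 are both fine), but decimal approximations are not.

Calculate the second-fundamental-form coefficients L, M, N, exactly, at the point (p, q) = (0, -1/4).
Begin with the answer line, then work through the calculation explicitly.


Answer: L = 0, M = 0, N = -100*sqrt(109)/327

f = 10/3, f' = -1/2, f'' = 0, h' = -5/3, h'' = 0
E = 109/36, F = 0, G = 100/9; answer radicand W^2 = 109/36
unnormalised second-form numerators: l = 0, m = 0, n = -50/9; L = l/sqrt(109/36), and similarly M = m/sqrt(W^2), N = n/sqrt(W^2)


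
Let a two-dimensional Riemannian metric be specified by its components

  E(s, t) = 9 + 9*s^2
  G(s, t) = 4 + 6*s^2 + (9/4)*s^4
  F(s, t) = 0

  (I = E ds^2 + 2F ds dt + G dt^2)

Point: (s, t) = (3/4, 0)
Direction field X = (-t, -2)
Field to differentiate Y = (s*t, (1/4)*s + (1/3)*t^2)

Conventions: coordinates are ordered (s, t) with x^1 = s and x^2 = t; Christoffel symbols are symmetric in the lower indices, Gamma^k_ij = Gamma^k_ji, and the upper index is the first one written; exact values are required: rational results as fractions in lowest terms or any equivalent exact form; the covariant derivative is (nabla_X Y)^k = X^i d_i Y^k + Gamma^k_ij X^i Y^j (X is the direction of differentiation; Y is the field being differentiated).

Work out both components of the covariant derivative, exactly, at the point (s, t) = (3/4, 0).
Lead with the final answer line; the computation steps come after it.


Answer: (nabla_X Y)^s = -2127/1600, (nabla_X Y)^t = 0

E = 225/16, F = 0, G = 8281/1024 at the point
E_s = 27/2, E_t = 0, F_s = 0, F_t = 0, G_s = 819/64, G_t = 0
EG - F^2 = 1863225/16384;  g^inv = (16384/1863225) * [[8281/1024, 0], [0, 225/16]]
first-kind symbols [ij,l] = (1/2)(d_i g_jl + d_j g_il - d_l g_ij): [ss,s] = E_s/2 = 27/4, [ss,t] = F_s - E_t/2 = 0, [st,s] = E_t/2 = 0, [st,t] = G_s/2 = 819/128, [tt,s] = F_t - G_s/2 = -819/128, [tt,t] = G_t/2 = 0
Gamma^s_ij = (G*[ij,s] - F*[ij,t])/(EG - F^2), Gamma^t_ij = (E*[ij,t] - F*[ij,s])/(EG - F^2)
Gamma_sss = 12/25, Gamma_sst = 0, Gamma_stt = -91/200, Gamma_tss = 0, Gamma_tst = 72/91, Gamma_ttt = 0
X = (0, -2), Y = (0, 3/16) at the point


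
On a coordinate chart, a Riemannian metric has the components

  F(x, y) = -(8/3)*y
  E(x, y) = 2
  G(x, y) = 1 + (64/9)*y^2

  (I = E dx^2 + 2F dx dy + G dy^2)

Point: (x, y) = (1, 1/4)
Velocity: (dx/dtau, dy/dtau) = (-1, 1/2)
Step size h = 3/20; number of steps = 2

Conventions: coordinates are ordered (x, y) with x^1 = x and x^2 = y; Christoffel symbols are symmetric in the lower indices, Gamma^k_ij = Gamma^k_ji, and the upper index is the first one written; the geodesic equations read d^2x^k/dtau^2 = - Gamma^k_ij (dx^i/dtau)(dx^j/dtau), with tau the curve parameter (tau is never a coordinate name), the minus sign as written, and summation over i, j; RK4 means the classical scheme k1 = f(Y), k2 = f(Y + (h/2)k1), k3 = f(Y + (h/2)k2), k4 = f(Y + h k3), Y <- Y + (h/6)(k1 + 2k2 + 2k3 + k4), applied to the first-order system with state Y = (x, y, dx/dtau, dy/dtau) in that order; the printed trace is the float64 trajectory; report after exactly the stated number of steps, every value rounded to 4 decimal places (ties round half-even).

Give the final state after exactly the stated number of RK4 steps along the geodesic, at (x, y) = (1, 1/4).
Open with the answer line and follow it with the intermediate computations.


Answer: x = 0.7106, y = 0.3917, dx/dtau = -0.9345, dy/dtau = 0.4447

f(Y) = (dx/dtau, dy/dtau, -Gamma^x_ij Y'^i Y'^j, -Gamma^y_ij Y'^i Y'^j) with the Gammas evaluated at the stage position; h = 0.150000; intermediate values shown to 6 dp
step 0: x = 1.0000, y = 0.2500, dx/dtau = -1.0000, dy/dtau = 0.5000
step 1:
  k1: at (x, y) = (1.000000, 0.250000), (dx/dtau, dy/dtau) = (-1.000000, 0.500000); Gamma_xxx = 0.000000, Gamma_xxy = 0.000000, Gamma_xyy = -1.090909, Gamma_yxx = 0.000000, Gamma_yxy = 0.000000, Gamma_yyy = 0.727273; k1 = (-1.000000, 0.500000, 0.272727, -0.181818)
  k2: at (x, y) = (0.925000, 0.287500), (dx/dtau, dy/dtau) = (-0.979545, 0.486364); Gamma_xxx = 0.000000, Gamma_xxy = 0.000000, Gamma_xyy = -1.030485, Gamma_yxx = 0.000000, Gamma_yxy = 0.000000, Gamma_yyy = 0.790039; k2 = (-0.979545, 0.486364, 0.243761, -0.186883)
  k3: at (x, y) = (0.926534, 0.286477), (dx/dtau, dy/dtau) = (-0.981718, 0.485984); Gamma_xxx = 0.000000, Gamma_xxy = 0.000000, Gamma_xyy = -1.032150, Gamma_yxx = 0.000000, Gamma_yxy = 0.000000, Gamma_yyy = 0.788500; k3 = (-0.981718, 0.485984, 0.243773, -0.186228)
  k4: at (x, y) = (0.852742, 0.322898), (dx/dtau, dy/dtau) = (-0.963434, 0.472066); Gamma_xxx = 0.000000, Gamma_xxy = 0.000000, Gamma_xyy = -0.972730, Gamma_yxx = 0.000000, Gamma_yxy = 0.000000, Gamma_yyy = 0.837579; k4 = (-0.963434, 0.472066, 0.216769, -0.186651)
  Y <- Y + (h/6)(k1 + 2k2 + 2k3 + k4): x = 0.8529, y = 0.3229, dx/dtau = -0.9634, dy/dtau = 0.4721
step 2:
  k1: at (x, y) = (0.852851, 0.322919), (dx/dtau, dy/dtau) = (-0.963386, 0.472133); Gamma_xxx = 0.000000, Gamma_xxy = 0.000000, Gamma_xyy = -0.972695, Gamma_yxx = 0.000000, Gamma_yxy = 0.000000, Gamma_yyy = 0.837605; k1 = (-0.963386, 0.472133, 0.216823, -0.186710)
  k2: at (x, y) = (0.780597, 0.358329), (dx/dtau, dy/dtau) = (-0.947124, 0.458129); Gamma_xxx = 0.000000, Gamma_xxy = 0.000000, Gamma_xyy = -0.915416, Gamma_yxx = 0.000000, Gamma_yxy = 0.000000, Gamma_yyy = 0.874721; k2 = (-0.947124, 0.458129, 0.192130, -0.183589)
  k3: at (x, y) = (0.781817, 0.357279), (dx/dtau, dy/dtau) = (-0.948976, 0.458364); Gamma_xxx = 0.000000, Gamma_xxy = 0.000000, Gamma_xyy = -0.917099, Gamma_yxx = 0.000000, Gamma_yxy = 0.000000, Gamma_yyy = 0.873760; k3 = (-0.948976, 0.458364, 0.192680, -0.183574)
  k4: at (x, y) = (0.710505, 0.391674), (dx/dtau, dy/dtau) = (-0.934484, 0.444597); Gamma_xxx = 0.000000, Gamma_xxy = 0.000000, Gamma_xyy = -0.862747, Gamma_yxx = 0.000000, Gamma_yxy = 0.000000, Gamma_yyy = 0.901107; k4 = (-0.934484, 0.444597, 0.170536, -0.178118)
  Y <- Y + (h/6)(k1 + 2k2 + 2k3 + k4): x = 0.7106, y = 0.3917, dx/dtau = -0.9345, dy/dtau = 0.4447


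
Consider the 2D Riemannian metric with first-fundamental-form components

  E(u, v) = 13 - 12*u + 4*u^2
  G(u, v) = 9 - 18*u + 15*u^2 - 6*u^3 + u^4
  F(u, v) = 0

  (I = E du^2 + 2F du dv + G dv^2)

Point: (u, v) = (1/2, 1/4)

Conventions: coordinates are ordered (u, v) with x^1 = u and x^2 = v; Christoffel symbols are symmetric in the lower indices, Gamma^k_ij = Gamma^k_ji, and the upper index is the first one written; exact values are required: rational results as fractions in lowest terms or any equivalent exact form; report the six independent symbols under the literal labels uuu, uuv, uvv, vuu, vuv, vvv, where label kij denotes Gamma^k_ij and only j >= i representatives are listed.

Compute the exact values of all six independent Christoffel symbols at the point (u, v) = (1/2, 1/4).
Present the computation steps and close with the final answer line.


E = 8, F = 0, G = 49/16 at the point
E_u = -8, E_v = 0, F_u = 0, F_v = 0, G_u = -7, G_v = 0
EG - F^2 = 49/2;  g^inv = (2/49) * [[49/16, 0], [0, 8]]
first-kind symbols [ij,l] = (1/2)(d_i g_jl + d_j g_il - d_l g_ij): [uu,u] = E_u/2 = -4, [uu,v] = F_u - E_v/2 = 0, [uv,u] = E_v/2 = 0, [uv,v] = G_u/2 = -7/2, [vv,u] = F_v - G_u/2 = 7/2, [vv,v] = G_v/2 = 0
Gamma^u_ij = (G*[ij,u] - F*[ij,v])/(EG - F^2), Gamma^v_ij = (E*[ij,v] - F*[ij,u])/(EG - F^2)

Answer: Gamma_uuu = -1/2, Gamma_uuv = 0, Gamma_uvv = 7/16, Gamma_vuu = 0, Gamma_vuv = -8/7, Gamma_vvv = 0


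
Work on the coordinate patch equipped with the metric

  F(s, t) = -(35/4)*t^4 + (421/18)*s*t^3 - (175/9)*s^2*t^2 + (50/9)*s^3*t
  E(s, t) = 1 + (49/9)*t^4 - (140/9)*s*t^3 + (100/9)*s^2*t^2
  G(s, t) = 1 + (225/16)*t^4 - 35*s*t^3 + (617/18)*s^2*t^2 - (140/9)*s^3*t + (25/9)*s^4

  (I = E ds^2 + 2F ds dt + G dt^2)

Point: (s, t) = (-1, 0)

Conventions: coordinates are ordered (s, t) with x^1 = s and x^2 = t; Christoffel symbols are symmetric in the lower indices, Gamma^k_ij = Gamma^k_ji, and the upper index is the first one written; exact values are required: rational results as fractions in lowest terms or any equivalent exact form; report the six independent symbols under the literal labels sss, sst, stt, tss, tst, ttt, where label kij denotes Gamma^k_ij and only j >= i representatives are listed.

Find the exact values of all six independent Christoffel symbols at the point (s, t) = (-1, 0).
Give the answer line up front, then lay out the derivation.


Answer: Gamma_sss = 0, Gamma_sst = 0, Gamma_stt = 0, Gamma_tss = 0, Gamma_tst = -25/17, Gamma_ttt = 35/17

E = 1, F = 0, G = 34/9 at the point
E_s = 0, E_t = 0, F_s = 0, F_t = -50/9, G_s = -100/9, G_t = 140/9
EG - F^2 = 34/9;  g^inv = (9/34) * [[34/9, 0], [0, 1]]
first-kind symbols [ij,l] = (1/2)(d_i g_jl + d_j g_il - d_l g_ij): [ss,s] = E_s/2 = 0, [ss,t] = F_s - E_t/2 = 0, [st,s] = E_t/2 = 0, [st,t] = G_s/2 = -50/9, [tt,s] = F_t - G_s/2 = 0, [tt,t] = G_t/2 = 70/9
Gamma^s_ij = (G*[ij,s] - F*[ij,t])/(EG - F^2), Gamma^t_ij = (E*[ij,t] - F*[ij,s])/(EG - F^2)


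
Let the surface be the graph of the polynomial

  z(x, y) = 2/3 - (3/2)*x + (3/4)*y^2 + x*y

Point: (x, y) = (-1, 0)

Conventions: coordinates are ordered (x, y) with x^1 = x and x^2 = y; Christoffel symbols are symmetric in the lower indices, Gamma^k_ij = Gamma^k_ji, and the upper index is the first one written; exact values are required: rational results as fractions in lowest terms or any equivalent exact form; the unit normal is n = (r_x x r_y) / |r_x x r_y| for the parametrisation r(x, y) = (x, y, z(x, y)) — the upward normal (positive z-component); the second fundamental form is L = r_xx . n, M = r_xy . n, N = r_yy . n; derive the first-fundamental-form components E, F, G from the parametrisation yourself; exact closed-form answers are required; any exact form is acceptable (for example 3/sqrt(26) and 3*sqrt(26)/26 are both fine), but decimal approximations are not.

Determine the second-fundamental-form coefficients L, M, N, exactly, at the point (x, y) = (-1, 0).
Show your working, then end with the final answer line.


z_x = -3/2, z_y = -1, z_xx = 0, z_xy = 1, z_yy = 3/2
E = 13/4, F = 3/2, G = 2; answer radicand W^2 = 17/4
unnormalised second-form numerators: l = 0, m = 1, n = 3/2; L = l/sqrt(17/4), and similarly M = m/sqrt(W^2), N = n/sqrt(W^2)

Answer: L = 0, M = 2*sqrt(17)/17, N = 3*sqrt(17)/17


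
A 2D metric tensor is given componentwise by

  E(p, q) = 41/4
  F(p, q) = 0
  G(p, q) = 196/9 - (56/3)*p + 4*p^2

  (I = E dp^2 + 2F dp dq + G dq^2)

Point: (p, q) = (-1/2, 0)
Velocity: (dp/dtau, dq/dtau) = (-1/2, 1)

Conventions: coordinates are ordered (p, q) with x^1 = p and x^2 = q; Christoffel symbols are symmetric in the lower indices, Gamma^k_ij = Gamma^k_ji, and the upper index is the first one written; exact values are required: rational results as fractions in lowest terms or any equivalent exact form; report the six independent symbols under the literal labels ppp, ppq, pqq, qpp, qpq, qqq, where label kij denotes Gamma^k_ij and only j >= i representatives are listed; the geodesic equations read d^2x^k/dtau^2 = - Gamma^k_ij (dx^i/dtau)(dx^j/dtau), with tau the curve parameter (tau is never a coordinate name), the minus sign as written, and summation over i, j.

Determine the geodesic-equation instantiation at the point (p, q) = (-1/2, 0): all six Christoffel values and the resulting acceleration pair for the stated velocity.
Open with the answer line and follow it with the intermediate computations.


Answer: Gamma_ppp = 0, Gamma_ppq = 0, Gamma_pqq = 136/123, Gamma_qpp = 0, Gamma_qpq = -6/17, Gamma_qqq = 0; accelerations (d^2p/dtau^2, d^2q/dtau^2) = (-136/123, -6/17)

E = 41/4, F = 0, G = 289/9 at the point
E_p = 0, E_q = 0, F_p = 0, F_q = 0, G_p = -68/3, G_q = 0
EG - F^2 = 11849/36;  g^inv = (36/11849) * [[289/9, 0], [0, 41/4]]
first-kind symbols [ij,l] = (1/2)(d_i g_jl + d_j g_il - d_l g_ij): [pp,p] = E_p/2 = 0, [pp,q] = F_p - E_q/2 = 0, [pq,p] = E_q/2 = 0, [pq,q] = G_p/2 = -34/3, [qq,p] = F_q - G_p/2 = 34/3, [qq,q] = G_q/2 = 0
Gamma^p_ij = (G*[ij,p] - F*[ij,q])/(EG - F^2), Gamma^q_ij = (E*[ij,q] - F*[ij,p])/(EG - F^2)
Gamma_ppp = 0, Gamma_ppq = 0, Gamma_pqq = 136/123, Gamma_qpp = 0, Gamma_qpq = -6/17, Gamma_qqq = 0
d^2p/dtau^2 = -(Gamma_ppp*(-1/2)^2 + 2*Gamma_ppq*(-1/2)*(1) + Gamma_pqq*(1)^2) = -136/123
d^2q/dtau^2 = -(Gamma_qpp*(-1/2)^2 + 2*Gamma_qpq*(-1/2)*(1) + Gamma_qqq*(1)^2) = -6/17


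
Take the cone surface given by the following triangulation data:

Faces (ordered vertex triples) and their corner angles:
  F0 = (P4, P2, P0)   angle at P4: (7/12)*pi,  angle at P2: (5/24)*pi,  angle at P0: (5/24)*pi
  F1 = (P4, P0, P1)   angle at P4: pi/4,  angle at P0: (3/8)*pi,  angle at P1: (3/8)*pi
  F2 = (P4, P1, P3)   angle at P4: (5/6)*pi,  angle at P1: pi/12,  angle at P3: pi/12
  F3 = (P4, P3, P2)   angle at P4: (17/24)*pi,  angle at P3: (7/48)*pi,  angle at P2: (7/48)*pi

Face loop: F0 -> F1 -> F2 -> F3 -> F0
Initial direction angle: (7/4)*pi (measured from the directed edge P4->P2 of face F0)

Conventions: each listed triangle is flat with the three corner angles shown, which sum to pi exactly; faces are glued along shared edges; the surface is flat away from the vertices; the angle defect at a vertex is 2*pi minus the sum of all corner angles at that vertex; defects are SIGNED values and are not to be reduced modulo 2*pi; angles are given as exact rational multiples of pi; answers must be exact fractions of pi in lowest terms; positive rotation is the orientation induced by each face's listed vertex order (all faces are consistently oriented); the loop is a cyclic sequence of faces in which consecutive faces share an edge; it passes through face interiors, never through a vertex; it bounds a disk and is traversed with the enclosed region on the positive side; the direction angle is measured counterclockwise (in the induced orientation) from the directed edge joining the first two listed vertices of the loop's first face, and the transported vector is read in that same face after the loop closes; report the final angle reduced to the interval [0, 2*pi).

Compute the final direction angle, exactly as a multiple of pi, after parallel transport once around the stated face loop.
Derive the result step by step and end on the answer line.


enclosed vertex P4: corner angles sum to (19/8)*pi, defect = 2*pi - (19/8)*pi = (-3/8)*pi
by Gauss-Bonnet the loop rotates the vector by the enclosed defect sum (positive orientation, mod 2*pi)
final angle = (7/4)*pi - (3/8)*pi = (11/8)*pi (mod 2*pi)

Answer: final direction angle = (11/8)*pi


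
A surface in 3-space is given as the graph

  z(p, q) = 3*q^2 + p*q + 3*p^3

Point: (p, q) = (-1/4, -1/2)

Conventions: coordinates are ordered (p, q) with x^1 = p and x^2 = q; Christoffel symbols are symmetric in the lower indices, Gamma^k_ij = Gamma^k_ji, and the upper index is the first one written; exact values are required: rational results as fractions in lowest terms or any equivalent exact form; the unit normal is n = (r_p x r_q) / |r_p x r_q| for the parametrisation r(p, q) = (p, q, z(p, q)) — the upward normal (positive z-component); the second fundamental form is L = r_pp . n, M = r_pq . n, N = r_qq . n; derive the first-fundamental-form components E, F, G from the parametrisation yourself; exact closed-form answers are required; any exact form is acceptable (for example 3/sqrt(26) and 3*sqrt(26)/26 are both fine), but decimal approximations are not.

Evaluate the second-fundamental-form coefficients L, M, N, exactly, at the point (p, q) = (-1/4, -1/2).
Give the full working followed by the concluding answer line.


z_p = 1/16, z_q = -13/4, z_pp = -9/2, z_pq = 1, z_qq = 6
E = 257/256, F = -13/64, G = 185/16; answer radicand W^2 = 2961/256
unnormalised second-form numerators: l = -9/2, m = 1, n = 6; L = l/sqrt(2961/256), and similarly M = m/sqrt(W^2), N = n/sqrt(W^2)

Answer: L = -24*sqrt(329)/329, M = 16*sqrt(329)/987, N = 32*sqrt(329)/329


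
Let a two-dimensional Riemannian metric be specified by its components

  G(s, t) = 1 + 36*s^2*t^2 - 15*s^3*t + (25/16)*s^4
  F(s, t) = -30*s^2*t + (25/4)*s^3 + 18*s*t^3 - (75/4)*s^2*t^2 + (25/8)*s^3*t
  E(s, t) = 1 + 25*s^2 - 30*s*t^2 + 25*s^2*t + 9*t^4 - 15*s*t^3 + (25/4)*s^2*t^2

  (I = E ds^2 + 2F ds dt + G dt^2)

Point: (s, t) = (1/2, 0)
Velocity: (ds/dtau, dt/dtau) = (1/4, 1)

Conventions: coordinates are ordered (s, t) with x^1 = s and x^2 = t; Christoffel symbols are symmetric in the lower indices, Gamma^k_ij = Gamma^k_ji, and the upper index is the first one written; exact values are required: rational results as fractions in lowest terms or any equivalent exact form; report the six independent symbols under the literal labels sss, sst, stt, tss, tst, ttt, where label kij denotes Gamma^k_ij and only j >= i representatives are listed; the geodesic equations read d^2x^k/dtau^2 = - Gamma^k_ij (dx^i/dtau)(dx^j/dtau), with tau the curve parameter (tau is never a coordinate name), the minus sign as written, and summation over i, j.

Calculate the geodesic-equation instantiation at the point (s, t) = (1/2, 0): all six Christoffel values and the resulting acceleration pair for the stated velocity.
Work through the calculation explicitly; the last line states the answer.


E = 29/4, F = 25/32, G = 281/256 at the point
E_s = 25, E_t = 25/4, F_s = 75/16, F_t = -455/64, G_s = 25/32, G_t = -15/8
EG - F^2 = 1881/256;  g^inv = (256/1881) * [[281/256, -25/32], [-25/32, 29/4]]
first-kind symbols [ij,l] = (1/2)(d_i g_jl + d_j g_il - d_l g_ij): [ss,s] = E_s/2 = 25/2, [ss,t] = F_s - E_t/2 = 25/16, [st,s] = E_t/2 = 25/8, [st,t] = G_s/2 = 25/64, [tt,s] = F_t - G_s/2 = -15/2, [tt,t] = G_t/2 = -15/16
Gamma^s_ij = (G*[ij,s] - F*[ij,t])/(EG - F^2), Gamma^t_ij = (E*[ij,t] - F*[ij,s])/(EG - F^2)
Gamma_sss = 3200/1881, Gamma_sst = 800/1881, Gamma_stt = -640/627, Gamma_tss = 400/1881, Gamma_tst = 100/1881, Gamma_ttt = -80/627
d^2s/dtau^2 = -(Gamma_sss*(1/4)^2 + 2*Gamma_sst*(1/4)*(1) + Gamma_stt*(1)^2) = 40/57
d^2t/dtau^2 = -(Gamma_tss*(1/4)^2 + 2*Gamma_tst*(1/4)*(1) + Gamma_ttt*(1)^2) = 5/57

Answer: Gamma_sss = 3200/1881, Gamma_sst = 800/1881, Gamma_stt = -640/627, Gamma_tss = 400/1881, Gamma_tst = 100/1881, Gamma_ttt = -80/627; accelerations (d^2s/dtau^2, d^2t/dtau^2) = (40/57, 5/57)


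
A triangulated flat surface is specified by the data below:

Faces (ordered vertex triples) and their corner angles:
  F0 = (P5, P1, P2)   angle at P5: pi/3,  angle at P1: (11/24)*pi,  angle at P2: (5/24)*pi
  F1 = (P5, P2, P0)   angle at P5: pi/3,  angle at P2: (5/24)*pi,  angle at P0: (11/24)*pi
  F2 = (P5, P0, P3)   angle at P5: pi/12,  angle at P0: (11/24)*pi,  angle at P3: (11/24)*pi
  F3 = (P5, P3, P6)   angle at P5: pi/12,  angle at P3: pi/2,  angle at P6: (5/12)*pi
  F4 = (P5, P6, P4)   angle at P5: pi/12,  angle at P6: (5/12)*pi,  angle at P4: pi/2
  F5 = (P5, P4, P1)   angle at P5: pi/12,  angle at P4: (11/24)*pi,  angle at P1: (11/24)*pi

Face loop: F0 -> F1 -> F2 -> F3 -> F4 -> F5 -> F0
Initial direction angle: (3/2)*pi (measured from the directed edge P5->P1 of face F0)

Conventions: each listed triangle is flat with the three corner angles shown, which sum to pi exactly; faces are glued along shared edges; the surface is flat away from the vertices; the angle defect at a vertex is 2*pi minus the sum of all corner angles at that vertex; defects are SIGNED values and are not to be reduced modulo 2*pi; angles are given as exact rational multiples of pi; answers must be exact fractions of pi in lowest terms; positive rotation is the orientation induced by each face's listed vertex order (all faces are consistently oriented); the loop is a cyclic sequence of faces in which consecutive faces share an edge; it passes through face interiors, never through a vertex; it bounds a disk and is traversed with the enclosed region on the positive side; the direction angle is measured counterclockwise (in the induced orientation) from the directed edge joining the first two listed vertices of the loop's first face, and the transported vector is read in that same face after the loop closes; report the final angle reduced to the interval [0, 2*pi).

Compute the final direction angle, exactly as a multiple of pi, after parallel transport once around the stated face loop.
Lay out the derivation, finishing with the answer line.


enclosed vertex P5: corner angles sum to pi, defect = 2*pi - pi = pi
adding the enclosed defects to the starting angle (mod 2*pi, induced orientation) gives the holonomy
final angle = (3/2)*pi + pi = pi/2 (mod 2*pi)

Answer: final direction angle = pi/2
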